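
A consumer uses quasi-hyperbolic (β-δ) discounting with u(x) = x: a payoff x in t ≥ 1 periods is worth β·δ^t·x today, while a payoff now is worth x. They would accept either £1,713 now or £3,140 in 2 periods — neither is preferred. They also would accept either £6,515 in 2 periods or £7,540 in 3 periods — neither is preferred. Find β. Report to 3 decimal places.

β ≈ 0.731

Both payoffs in the second observation are in the future, so β drops out: δ^2·6515 = δ^3·7540 ⇒ δ = 6515/7540 = 0.86406.
The first indifference: 1713 = β·δ^2·3140, so β = 1713/(δ^2·3140) = 1713/(0.74660·3140) ≈ 0.731.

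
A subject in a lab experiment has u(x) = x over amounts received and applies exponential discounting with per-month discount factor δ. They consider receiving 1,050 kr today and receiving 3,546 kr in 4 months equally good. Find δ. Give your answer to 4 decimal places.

Equating discounted utilities: u(1050) = δ^4·u(3546) ⇒ δ^4 = u(1050)/u(3546).
With u(x) = x: δ^4 = 1050/3546 = 0.29611.
So δ = 0.29611^(1/4) ≈ 0.7377.

δ ≈ 0.7377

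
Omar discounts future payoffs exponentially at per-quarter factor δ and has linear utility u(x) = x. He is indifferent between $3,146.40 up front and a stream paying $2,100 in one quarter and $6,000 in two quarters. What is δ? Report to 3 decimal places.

δ ≈ 0.570

Present value of the stream is 2100·δ + 6000·δ². Indifference gives 2100δ + 6000δ² = 3146.40.
Rearranged: 6000δ² + 2100δ − 3146.40 = 0.
δ = (−2100 + √(2100² + 4·6000·3146.40)) / (2·6000) = (−2100 + √79923600.00) / 12000 ≈ 0.570.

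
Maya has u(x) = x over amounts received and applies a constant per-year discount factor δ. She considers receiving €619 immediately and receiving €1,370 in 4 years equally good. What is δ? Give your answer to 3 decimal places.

δ ≈ 0.820

Indifference means u(619) = δ^4 · u(1370), so δ^4 = u(619)/u(1370).
With u(x) = x: δ^4 = 619/1370 = 0.45182.
Taking the 4th root: δ = 0.45182^(1/4) ≈ 0.820.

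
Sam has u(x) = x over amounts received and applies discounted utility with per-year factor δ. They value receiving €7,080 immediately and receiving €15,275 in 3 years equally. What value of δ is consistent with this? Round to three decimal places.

δ ≈ 0.774

The payoff in 3 years is discounted by δ^3, so u(7080) = δ^3·u(15275) and δ^3 = u(7080)/u(15275).
With u(x) = x: δ^3 = 7080/15275 = 0.46350.
Hence δ = (0.46350)^(1/3) = 0.77390.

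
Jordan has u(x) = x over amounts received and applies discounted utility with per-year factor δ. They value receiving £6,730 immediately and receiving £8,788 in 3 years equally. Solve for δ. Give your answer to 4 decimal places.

Equating discounted utilities: u(6730) = δ^3·u(8788) ⇒ δ^3 = u(6730)/u(8788).
With u(x) = x: δ^3 = 6730/8788 = 0.76582.
Hence δ = (0.76582)^(1/3) = 0.914903.

δ ≈ 0.9149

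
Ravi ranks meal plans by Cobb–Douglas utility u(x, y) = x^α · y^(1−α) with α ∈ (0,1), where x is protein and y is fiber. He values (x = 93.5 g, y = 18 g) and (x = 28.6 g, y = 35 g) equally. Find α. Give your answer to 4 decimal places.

α ≈ 0.3595

The Cobb–Douglas utilities coincide, so 93.5^α·18^(1−α) = 28.6^α·35^(1−α).
Taking logs: α·ln 93.5 + (1−α)·ln 18 = α·ln 28.6 + (1−α)·ln 35, i.e. α·1.1845547 = (1−α)·0.6649763.
Thus α·(1.8495310) = 0.6649763, so α = 0.6649763/1.8495310 ≈ 0.3595.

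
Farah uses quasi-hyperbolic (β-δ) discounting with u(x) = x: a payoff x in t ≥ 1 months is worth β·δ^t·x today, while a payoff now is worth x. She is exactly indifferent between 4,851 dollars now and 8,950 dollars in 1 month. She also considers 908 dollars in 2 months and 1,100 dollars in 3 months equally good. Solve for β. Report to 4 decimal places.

β ≈ 0.6566

The second indifference involves only future payoffs, so β cancels: β·δ^2·908 = β·δ^3·1100, giving δ = 908/1100 = 0.82545.
Now use the now-vs-future pair: 4851 = β·δ·8950 gives β = 4851/(0.82545·8950) ≈ 0.6566.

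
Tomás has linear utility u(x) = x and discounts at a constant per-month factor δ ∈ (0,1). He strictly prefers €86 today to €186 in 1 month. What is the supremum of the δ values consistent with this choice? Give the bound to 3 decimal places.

Under u(x) = x this choice says 86 > δ·186.
So δ < 86/186 = 0.46237.

δ < 0.462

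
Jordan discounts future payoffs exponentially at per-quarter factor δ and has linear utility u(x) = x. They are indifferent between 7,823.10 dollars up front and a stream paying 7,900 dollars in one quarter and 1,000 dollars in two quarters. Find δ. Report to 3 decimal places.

δ ≈ 0.890

Present value of the stream is 7900·δ + 1000·δ². Indifference gives 7900δ + 1000δ² = 7823.10.
That is, 1000δ² + 7900δ − 7823.10 = 0, a quadratic in δ.
The positive root is δ = [−7900 + √(7900² + 4·1000·7823.10)] / (2·1000) = (−7900 + 9680.000)/2000 ≈ 0.890.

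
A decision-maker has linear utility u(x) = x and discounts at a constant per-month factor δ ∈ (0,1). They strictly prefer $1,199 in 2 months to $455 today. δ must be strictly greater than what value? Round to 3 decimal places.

Comparing present values: 455 < δ^2·1199.
Hence δ^2 > 455/1199 = 0.37948, and x ↦ x^(1/2) is increasing on (0,∞).
δ > (455/1199)^(1/2) ≈ 0.616.

δ > 0.616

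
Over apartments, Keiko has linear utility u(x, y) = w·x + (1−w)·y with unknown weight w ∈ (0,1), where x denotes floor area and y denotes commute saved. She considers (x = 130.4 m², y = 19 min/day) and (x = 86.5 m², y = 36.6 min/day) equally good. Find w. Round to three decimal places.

w = 0.286

Indifference: w·130.4 + (1−w)·19 = w·86.5 + (1−w)·36.6.
w·(130.4−86.5) = (1−w)·(36.6−19), i.e. w·43.9 = (1−w)·17.6.
The marginal rate of substitution is 17.6/43.9, so w = 17.6/(43.9+17.6) = 0.286.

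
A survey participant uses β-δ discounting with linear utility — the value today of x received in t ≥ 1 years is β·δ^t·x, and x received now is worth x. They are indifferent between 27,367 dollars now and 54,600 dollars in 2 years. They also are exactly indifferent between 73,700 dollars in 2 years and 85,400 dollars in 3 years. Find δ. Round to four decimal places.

δ ≈ 0.8630

The second indifference involves only future payoffs, so β cancels: β·δ^2·73700 = β·δ^3·85400, giving δ = 73700/85400 = 0.86300.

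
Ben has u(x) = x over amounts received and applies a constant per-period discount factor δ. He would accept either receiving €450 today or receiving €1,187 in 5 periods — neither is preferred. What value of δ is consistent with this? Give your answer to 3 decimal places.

δ ≈ 0.824

Equating discounted utilities: u(450) = δ^5·u(1187) ⇒ δ^5 = u(450)/u(1187).
With u(x) = x: δ^5 = 450/1187 = 0.37911.
Hence δ = (0.37911)^(1/5) = 0.82367.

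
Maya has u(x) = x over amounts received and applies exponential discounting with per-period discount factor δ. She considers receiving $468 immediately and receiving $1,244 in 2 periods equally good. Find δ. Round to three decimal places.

Indifference means u(468) = δ^2 · u(1244), so δ^2 = u(468)/u(1244).
With u(x) = x: δ^2 = 468/1244 = 0.37621.
Hence δ = (0.37621)^(1/2) = 0.61336.

δ ≈ 0.613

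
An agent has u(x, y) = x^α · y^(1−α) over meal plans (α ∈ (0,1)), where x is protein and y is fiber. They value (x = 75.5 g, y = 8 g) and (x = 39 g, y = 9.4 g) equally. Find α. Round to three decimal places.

α ≈ 0.196

Indifference: 75.5^α · 8^(1−α) = 39^α · 9.4^(1−α).
Taking logs: α·ln 75.5 + (1−α)·ln 8 = α·ln 39 + (1−α)·ln 9.4, i.e. α·0.660571 = (1−α)·0.161268.
With A = 0.660571 and B = 0.161268: α·A = (1−α)·B, so α = B/(A+B) = 0.161268/0.821839 ≈ 0.196.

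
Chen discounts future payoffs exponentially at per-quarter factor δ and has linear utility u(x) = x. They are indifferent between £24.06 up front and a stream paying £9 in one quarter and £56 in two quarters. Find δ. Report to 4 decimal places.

The stream is worth 9δ + 56δ² today, so 9δ + 56δ² = 24.06.
So 56δ² + 9δ − 24.06 = 0.
The positive root is δ = [−9 + √(9² + 4·56·24.06)] / (2·56) = (−9 + 73.962)/112 ≈ 0.5800.

δ ≈ 0.5800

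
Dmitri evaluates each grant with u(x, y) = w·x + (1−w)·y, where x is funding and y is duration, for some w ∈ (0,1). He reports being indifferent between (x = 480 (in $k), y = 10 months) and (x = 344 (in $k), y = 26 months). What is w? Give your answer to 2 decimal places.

Indifference: w·480 + (1−w)·10 = w·344 + (1−w)·26.
Collecting terms: w·136 = (1−w)·16.
So w/(1−w) = 16/136 = 0.1176, giving w = 16/(136+16) = 0.11.

w = 0.11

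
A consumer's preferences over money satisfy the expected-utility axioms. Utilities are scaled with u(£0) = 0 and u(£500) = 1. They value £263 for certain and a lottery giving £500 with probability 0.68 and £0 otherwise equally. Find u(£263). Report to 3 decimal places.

By the standard-gamble method, u(£263) is just the indifference probability on the best outcome: 0.68.

0.680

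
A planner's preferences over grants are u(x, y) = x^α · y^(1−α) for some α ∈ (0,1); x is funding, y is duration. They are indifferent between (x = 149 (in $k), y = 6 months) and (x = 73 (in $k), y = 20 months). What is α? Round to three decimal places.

α ≈ 0.628

Set the two utilities equal: 149^α·6^(1−α) = 73^α·20^(1−α).
(149/73)^α = (20/6)^(1−α); take logs: α·ln(149/73) = (1−α)·ln(20/6), i.e. α·0.713487 = (1−α)·1.203973.
So α/(1−α) = (1.203973)/(0.713487) = 1.687449, and α = 1.687449/2.687449 ≈ 0.628.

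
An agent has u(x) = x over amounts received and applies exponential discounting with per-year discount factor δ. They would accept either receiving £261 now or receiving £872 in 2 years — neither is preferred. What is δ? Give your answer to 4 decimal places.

δ ≈ 0.5471

Equating discounted utilities: u(261) = δ^2·u(872) ⇒ δ^2 = u(261)/u(872).
With u(x) = x: δ^2 = 261/872 = 0.29931.
Taking the square root: δ = 0.29931^(1/2) ≈ 0.5471.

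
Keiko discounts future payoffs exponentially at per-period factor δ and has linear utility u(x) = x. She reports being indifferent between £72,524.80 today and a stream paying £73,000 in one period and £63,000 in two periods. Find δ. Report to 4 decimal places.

Equating present values: 72524.80 = 73000δ + 63000δ².
So 63000δ² + 73000δ − 72524.80 = 0.
δ = (−73000 + √(73000² + 4·63000·72524.80)) / (2·63000) = (−73000 + √23605249600.00) / 126000 ≈ 0.6400.

δ ≈ 0.6400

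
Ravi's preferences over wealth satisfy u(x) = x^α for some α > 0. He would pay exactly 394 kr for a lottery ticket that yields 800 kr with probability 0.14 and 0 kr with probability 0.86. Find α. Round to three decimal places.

EU(lottery) = 0.14·800^α + 0.86·0 = 0.14·800^α.
Indifference: 394^α = 0.14·800^α, so (394/800)^α = 0.14.
Taking logs: α·ln(394/800) = ln(0.14), so α = -1.966113 / -0.708261 ≈ 2.776.

α ≈ 2.776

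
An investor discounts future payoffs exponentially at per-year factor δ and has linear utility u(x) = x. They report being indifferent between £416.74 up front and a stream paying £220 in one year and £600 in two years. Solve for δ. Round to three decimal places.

δ ≈ 0.670

The stream is worth 220δ + 600δ² today, so 220δ + 600δ² = 416.74.
So 600δ² + 220δ − 416.74 = 0.
The positive root is δ = [−220 + √(220² + 4·600·416.74)] / (2·600) = (−220 + 1024.000)/1200 ≈ 0.670.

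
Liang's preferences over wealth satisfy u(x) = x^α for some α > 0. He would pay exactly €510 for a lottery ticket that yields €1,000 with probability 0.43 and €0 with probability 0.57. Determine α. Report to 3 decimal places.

The lottery's expected utility is 0.43·u(1000) + 0.57·u(0) = 0.43·1000^α (since u(0) = 0 for α > 0).
Setting u(510) equal to that: 510^α = 0.43·1000^α ⇒ (510/1000)^α = 0.43.
α = ln(0.43) / ln(510/1000) = -0.843970/-0.673345 ≈ 1.253.

α ≈ 1.253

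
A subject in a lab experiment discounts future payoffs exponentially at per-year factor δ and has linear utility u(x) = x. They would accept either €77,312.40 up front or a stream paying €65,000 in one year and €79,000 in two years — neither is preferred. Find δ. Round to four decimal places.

δ ≈ 0.6600

Present value of the stream is 65000·δ + 79000·δ². Indifference gives 65000δ + 79000δ² = 77312.40.
Rearranged: 79000δ² + 65000δ − 77312.40 = 0.
δ = (−65000 + √(65000² + 4·79000·77312.40)) / (2·79000) = (−65000 + √28655718400.00) / 158000 ≈ 0.6600.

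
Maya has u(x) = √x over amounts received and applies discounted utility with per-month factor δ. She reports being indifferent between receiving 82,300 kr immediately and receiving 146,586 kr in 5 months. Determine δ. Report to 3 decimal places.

Indifference means u(82300) = δ^5 · u(146586), so δ^5 = u(82300)/u(146586).
With u(x) = √x: δ^5 = √82300/√146586 = √(82300/146586) = 0.74930.
So δ = 0.74930^(1/5) ≈ 0.944.

δ ≈ 0.944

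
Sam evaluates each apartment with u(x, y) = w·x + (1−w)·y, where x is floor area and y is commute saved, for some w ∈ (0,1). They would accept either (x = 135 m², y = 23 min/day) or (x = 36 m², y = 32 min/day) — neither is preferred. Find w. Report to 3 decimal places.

w = 0.083

Indifference: w·135 + (1−w)·23 = w·36 + (1−w)·32.
w·(135−36) = (1−w)·(32−23), i.e. w·99 = (1−w)·9.
So w/(1−w) = 9/99 = 0.0909, giving w = 9/(99+9) = 0.083.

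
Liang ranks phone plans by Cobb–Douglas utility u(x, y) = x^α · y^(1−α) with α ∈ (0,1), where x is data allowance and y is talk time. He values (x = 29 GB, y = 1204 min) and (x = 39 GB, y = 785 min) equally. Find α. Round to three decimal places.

α ≈ 0.591

Set the two utilities equal: 29^α·1204^(1−α) = 39^α·785^(1−α).
(29/39)^α = (785/1204)^(1−α); take logs: α·ln(29/39) = (1−α)·ln(785/1204), i.e. α·-0.296266 = (1−α)·-0.427721.
So α/(1−α) = (-0.427721)/(-0.296266) = 1.443706, and α = 1.443706/2.443706 ≈ 0.591.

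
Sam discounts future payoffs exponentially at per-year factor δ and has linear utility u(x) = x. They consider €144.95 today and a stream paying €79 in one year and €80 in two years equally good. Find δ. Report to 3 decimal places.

Present value of the stream is 79·δ + 80·δ². Indifference gives 79δ + 80δ² = 144.95.
So 80δ² + 79δ − 144.95 = 0.
δ = (−79 + √(79² + 4·80·144.95)) / (2·80) = (−79 + √52625.00) / 160 ≈ 0.940.

δ ≈ 0.940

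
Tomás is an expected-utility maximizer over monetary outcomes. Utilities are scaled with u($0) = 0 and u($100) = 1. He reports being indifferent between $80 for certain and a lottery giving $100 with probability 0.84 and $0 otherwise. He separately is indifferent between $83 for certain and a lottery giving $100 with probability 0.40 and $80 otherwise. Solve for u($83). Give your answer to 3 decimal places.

0.904

The first gamble pins u($80): it must equal 0.84·1 + 0.16·0 = 0.84.
The second indifference gives u($83) = 0.40·u($100) + 0.60·u($80) = 0.40·1.00 + 0.60·0.84 = 0.9040.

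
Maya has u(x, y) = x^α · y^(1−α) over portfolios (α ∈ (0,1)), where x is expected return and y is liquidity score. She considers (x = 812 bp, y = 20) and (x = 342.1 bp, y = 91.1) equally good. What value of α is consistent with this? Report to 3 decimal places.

α ≈ 0.637

The Cobb–Douglas utilities coincide, so 812^α·20^(1−α) = 342.1^α·91.1^(1−α).
Rearrange to (812/342.1)^α = (91.1/20)^(1−α) and take logs: α·0.864397 = (1−α)·1.516226.
Thus α·(2.380623) = 1.516226, so α = 1.516226/2.380623 ≈ 0.637.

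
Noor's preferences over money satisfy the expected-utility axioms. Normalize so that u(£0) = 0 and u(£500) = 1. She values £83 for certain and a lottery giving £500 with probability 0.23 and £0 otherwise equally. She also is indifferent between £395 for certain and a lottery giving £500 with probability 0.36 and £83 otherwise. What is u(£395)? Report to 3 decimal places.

0.507

From the first indifference, u(£83) = 0.23·u(£500) + 0.77·u(£0) = 0.23·1 + 0.77·0 = 0.23.
Then u(£395) = 0.36·u(£500) + 0.64·u(£83) = 0.36·1.00 + 0.64·0.23 = 0.5072.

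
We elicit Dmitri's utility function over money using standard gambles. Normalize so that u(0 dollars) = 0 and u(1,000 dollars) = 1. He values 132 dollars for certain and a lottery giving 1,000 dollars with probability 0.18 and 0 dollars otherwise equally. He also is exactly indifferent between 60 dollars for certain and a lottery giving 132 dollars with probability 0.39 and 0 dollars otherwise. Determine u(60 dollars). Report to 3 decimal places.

First, u(132 dollars) = 0.18·u(1,000 dollars) + 0.82·u(0 dollars) = 0.18.
Chaining: u(60 dollars) = 0.39·0.18 + 0.61·0.00 = 0.0702.

0.070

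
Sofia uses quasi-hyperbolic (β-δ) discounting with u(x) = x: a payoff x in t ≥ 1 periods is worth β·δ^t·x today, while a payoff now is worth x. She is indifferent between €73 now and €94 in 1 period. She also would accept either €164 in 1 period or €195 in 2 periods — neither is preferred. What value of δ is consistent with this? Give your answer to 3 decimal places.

δ ≈ 0.841

From the later pair, β·δ^1·164 = β·δ^2·195; dividing through, δ = 164/195 = 0.84103.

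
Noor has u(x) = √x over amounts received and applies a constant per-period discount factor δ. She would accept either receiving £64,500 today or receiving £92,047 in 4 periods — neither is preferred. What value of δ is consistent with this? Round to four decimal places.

δ ≈ 0.9565

The payoff in 4 periods is discounted by δ^4, so u(64500) = δ^4·u(92047) and δ^4 = u(64500)/u(92047).
With u(x) = √x: δ^4 = √64500/√92047 = √(64500/92047) = 0.83710.
Hence δ = (0.83710)^(1/4) = 0.956519.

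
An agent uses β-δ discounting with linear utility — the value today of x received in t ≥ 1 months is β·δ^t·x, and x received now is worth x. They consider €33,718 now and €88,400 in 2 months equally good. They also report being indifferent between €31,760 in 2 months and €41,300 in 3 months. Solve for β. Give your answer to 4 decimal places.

From the later pair, β·δ^2·31760 = β·δ^3·41300; dividing through, δ = 31760/41300 = 0.76901.
Substituting δ into 33718 = β·δ^2·88400: β = 33718/(52277.300) ≈ 0.6450.

β ≈ 0.6450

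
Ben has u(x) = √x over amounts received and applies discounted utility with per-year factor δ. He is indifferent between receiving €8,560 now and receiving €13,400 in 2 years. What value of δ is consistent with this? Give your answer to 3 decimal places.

δ ≈ 0.894

The payoff in 2 years is discounted by δ^2, so u(8560) = δ^2·u(13400) and δ^2 = u(8560)/u(13400).
With u(x) = √x: δ^2 = √8560/√13400 = √(8560/13400) = 0.79925.
So δ = 0.79925^(1/2) ≈ 0.894.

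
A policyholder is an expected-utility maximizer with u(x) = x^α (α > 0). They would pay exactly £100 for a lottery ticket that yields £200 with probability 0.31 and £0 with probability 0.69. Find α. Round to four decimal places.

EU(lottery) = 0.31·200^α + 0.69·0 = 0.31·200^α.
Equating: 100^α = 0.31·200^α, i.e. 0.5000^α = 0.31.
Taking logs: α·ln(100/200) = ln(0.31), so α = -1.1711830 / -0.6931472 ≈ 1.6897.

α ≈ 1.6897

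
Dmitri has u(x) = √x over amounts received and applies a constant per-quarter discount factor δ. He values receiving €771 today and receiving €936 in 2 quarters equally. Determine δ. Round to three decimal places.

The payoff in 2 quarters is discounted by δ^2, so u(771) = δ^2·u(936) and δ^2 = u(771)/u(936).
With u(x) = √x: δ^2 = √771/√936 = √(771/936) = 0.90759.
So δ = 0.90759^(1/2) ≈ 0.953.

δ ≈ 0.953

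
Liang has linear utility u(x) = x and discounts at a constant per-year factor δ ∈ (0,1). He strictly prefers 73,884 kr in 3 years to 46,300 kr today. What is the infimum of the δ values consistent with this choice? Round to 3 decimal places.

Under u(x) = x this choice says 46300 < δ^3·73884.
Hence δ^3 > 46300/73884 = 0.62666, and x ↦ x^(1/3) is increasing on (0,∞).
δ > (46300/73884)^(1/3) ≈ 0.856.

δ > 0.856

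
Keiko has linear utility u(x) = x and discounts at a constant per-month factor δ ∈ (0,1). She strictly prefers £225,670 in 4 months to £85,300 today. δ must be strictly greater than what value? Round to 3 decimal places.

The preference means 85300 < δ^4·225670.
Hence δ^4 > 85300/225670 = 0.37799, and x ↦ x^(1/4) is increasing on (0,∞).
δ > 0.37799^(1/4) = 0.784.

δ > 0.784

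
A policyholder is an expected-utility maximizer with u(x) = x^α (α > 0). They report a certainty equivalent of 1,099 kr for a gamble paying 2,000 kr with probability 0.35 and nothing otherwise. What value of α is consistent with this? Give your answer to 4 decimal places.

α ≈ 1.7534

The lottery's expected utility is 0.35·u(2000) + 0.65·u(0) = 0.35·2000^α (since u(0) = 0 for α > 0).
Equating: 1099^α = 0.35·2000^α, i.e. 0.5495^α = 0.35.
Taking logs: α·ln(1099/2000) = ln(0.35), so α = -1.0498221 / -0.5987465 ≈ 1.7534.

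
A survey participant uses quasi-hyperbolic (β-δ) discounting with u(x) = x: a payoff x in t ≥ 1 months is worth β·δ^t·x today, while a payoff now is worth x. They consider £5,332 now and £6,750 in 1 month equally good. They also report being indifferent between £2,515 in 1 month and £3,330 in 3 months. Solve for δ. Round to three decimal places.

δ ≈ 0.869

From the later pair, β·δ^1·2515 = β·δ^3·3330; dividing through, δ^2 = 2515/3330 = 0.75526, so δ = 0.86905.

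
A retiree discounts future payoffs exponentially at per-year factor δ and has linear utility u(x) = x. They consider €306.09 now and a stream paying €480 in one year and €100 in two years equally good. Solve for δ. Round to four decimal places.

δ ≈ 0.5700

Equating present values: 306.09 = 480δ + 100δ².
That is, 100δ² + 480δ − 306.09 = 0, a quadratic in δ.
By the quadratic formula (taking the positive root), δ = (−480 + √352836.00) / 200 ≈ 0.5700.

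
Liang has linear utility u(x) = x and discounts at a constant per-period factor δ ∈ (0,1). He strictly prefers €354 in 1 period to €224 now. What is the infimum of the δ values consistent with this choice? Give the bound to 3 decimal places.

Comparing present values: 224 < δ·354.
So δ > 224/354 = 0.63277.

δ > 0.633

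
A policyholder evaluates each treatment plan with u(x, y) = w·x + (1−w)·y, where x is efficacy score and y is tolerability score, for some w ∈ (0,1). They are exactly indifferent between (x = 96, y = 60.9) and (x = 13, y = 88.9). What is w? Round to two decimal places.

w = 0.25

Equating utilities: w·96 + (1−w)·60.9 = w·13 + (1−w)·88.9.
Collecting terms: w·83 = (1−w)·28.
The marginal rate of substitution is 28/83, so w = 28/(83+28) = 0.25.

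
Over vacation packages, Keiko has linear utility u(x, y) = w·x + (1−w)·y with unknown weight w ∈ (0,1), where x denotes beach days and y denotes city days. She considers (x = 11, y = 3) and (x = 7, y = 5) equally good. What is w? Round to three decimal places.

Indifference: w·11 + (1−w)·3 = w·7 + (1−w)·5.
Rearranging, 4·w − 2·(1−w) = 0.
So w/(1−w) = 2/4 = 0.5000, giving w = 2/(4+2) = 0.333.

w = 0.333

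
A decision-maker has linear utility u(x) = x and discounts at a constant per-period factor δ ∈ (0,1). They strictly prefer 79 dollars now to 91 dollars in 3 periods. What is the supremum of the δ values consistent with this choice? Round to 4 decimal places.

δ < 0.9540

Under u(x) = x this choice says 79 > δ^3·91.
Dividing by 91: δ^3 < 0.86813. Both sides are positive, so the cube root keeps the direction.
δ < (79/91)^(1/3) ≈ 0.9540.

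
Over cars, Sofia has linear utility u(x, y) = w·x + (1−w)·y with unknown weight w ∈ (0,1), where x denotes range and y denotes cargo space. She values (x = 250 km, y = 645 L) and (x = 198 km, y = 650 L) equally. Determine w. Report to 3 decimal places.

w = 0.088

Equating utilities: w·250 + (1−w)·645 = w·198 + (1−w)·650.
w·(250−198) = (1−w)·(650−645), i.e. w·52 = (1−w)·5.
Hence w = 5/(52+5) = 5/57 = 0.088.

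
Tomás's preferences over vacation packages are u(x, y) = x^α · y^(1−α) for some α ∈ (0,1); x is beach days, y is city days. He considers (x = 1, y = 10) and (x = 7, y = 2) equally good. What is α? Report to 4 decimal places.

The Cobb–Douglas utilities coincide, so 1^α·10^(1−α) = 7^α·2^(1−α).
Rearrange to (1/7)^α = (2/10)^(1−α) and take logs: α·-1.9459101 = (1−α)·-1.6094379.
So α/(1−α) = (-1.6094379)/(-1.9459101) = 0.8270875, and α = 0.8270875/1.8270875 ≈ 0.4527.

α ≈ 0.4527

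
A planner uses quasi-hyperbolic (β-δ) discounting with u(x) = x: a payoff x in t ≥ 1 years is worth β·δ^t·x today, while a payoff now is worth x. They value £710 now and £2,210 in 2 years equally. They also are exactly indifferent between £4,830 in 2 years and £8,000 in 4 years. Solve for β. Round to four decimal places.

β ≈ 0.5321

The second indifference involves only future payoffs, so β cancels: β·δ^2·4830 = β·δ^4·8000, giving δ^2 = 4830/8000 = 0.60375, so δ = 0.77701.
Substituting δ into 710 = β·δ^2·2210: β = 710/(1334.287) ≈ 0.5321.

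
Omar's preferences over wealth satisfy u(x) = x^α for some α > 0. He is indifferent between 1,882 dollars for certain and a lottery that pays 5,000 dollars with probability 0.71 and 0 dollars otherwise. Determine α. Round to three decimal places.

Since u(0) = 0, the lottery's EU is 0.71·5000^α.
Indifference: 1882^α = 0.71·5000^α, so (1882/5000)^α = 0.71.
Taking logs: α·ln(1882/5000) = ln(0.71), so α = -0.342490 / -0.977103 ≈ 0.351.

α ≈ 0.351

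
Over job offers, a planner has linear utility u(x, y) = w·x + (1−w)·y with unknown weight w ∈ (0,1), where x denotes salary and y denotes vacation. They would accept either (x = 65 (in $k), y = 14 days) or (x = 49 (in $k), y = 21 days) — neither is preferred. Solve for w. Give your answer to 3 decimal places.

Equating utilities: w·65 + (1−w)·14 = w·49 + (1−w)·21.
Rearranging, 16·w − 7·(1−w) = 0.
So w/(1−w) = 7/16 = 0.4375, giving w = 7/(16+7) = 0.304.

w = 0.304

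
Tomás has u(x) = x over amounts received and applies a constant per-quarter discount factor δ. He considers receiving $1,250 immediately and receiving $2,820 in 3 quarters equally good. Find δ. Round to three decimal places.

δ ≈ 0.762

Indifference means u(1250) = δ^3 · u(2820), so δ^3 = u(1250)/u(2820).
With u(x) = x: δ^3 = 1250/2820 = 0.44326.
So δ = 0.44326^(1/3) ≈ 0.762.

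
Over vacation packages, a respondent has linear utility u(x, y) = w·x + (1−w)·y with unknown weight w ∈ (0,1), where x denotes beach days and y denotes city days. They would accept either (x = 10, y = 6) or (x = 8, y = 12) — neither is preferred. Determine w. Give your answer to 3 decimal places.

Equating utilities: w·10 + (1−w)·6 = w·8 + (1−w)·12.
w·(10−8) = (1−w)·(12−6), i.e. w·2 = (1−w)·6.
So w/(1−w) = 6/2 = 3.0000, giving w = 6/(2+6) = 0.750.

w = 0.750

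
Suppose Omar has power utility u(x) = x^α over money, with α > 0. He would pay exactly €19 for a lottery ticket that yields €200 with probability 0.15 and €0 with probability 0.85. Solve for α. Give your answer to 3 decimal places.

α ≈ 0.806

EU(lottery) = 0.15·200^α + 0.85·0 = 0.15·200^α.
Equating: 19^α = 0.15·200^α, i.e. 0.0950^α = 0.15.
Taking logs: α·ln(19/200) = ln(0.15), so α = -1.897120 / -2.353878 ≈ 0.806.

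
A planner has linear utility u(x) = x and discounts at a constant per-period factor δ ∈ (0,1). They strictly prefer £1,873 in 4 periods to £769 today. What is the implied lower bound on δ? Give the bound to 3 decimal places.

The preference means 769 < δ^4·1873.
So δ^4 > 769/1873 = 0.41057; taking the 4th root of both positive sides preserves the inequality.
δ > (769/1873)^(1/4) ≈ 0.800.

δ > 0.800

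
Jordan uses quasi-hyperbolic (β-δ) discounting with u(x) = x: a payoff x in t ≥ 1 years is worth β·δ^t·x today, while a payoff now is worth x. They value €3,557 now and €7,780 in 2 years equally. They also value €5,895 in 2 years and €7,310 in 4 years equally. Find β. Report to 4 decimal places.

Both payoffs in the second observation are in the future, so β drops out: δ^2·5895 = δ^4·7310 ⇒ δ^2 = 5895/7310 = 0.80643, so δ = 0.89801.
The first indifference: 3557 = β·δ^2·7780, so β = 3557/(δ^2·7780) = 3557/(0.80643·7780) ≈ 0.5669.

β ≈ 0.5669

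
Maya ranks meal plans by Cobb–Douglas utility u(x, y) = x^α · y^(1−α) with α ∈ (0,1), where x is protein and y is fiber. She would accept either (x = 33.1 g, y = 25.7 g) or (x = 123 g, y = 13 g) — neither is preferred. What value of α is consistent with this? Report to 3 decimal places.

α ≈ 0.342

The Cobb–Douglas utilities coincide, so 33.1^α·25.7^(1−α) = 123^α·13^(1−α).
Rearrange to (33.1/123)^α = (13/25.7)^(1−α) and take logs: α·-1.312651 = (1−α)·-0.681542.
Thus α·(-1.994193) = -0.681542, so α = -0.681542/-1.994193 ≈ 0.342.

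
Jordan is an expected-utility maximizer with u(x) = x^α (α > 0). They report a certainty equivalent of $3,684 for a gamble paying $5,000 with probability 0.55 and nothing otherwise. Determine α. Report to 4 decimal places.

α ≈ 1.9573

EU(lottery) = 0.55·5000^α + 0.45·0 = 0.55·5000^α.
Equating: 3684^α = 0.55·5000^α, i.e. 0.7368^α = 0.55.
Taking logs: α·ln(3684/5000) = ln(0.55), so α = -0.5978370 / -0.3054388 ≈ 1.9573.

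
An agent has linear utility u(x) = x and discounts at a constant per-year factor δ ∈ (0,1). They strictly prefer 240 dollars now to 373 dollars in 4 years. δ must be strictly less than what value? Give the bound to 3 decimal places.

δ < 0.896

Comparing present values: 240 > δ^4·373.
Dividing by 373: δ^4 < 0.64343. Both sides are positive, so the 4th root keeps the direction.
δ < (240/373)^(1/4) ≈ 0.896.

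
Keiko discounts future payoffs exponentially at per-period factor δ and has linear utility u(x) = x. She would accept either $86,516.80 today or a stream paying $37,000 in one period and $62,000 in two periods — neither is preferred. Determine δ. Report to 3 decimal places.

Present value of the stream is 37000·δ + 62000·δ². Indifference gives 37000δ + 62000δ² = 86516.80.
So 62000δ² + 37000δ − 86516.80 = 0.
The positive root is δ = [−37000 + √(37000² + 4·62000·86516.80)] / (2·62000) = (−37000 + 151080.000)/124000 ≈ 0.920.

δ ≈ 0.920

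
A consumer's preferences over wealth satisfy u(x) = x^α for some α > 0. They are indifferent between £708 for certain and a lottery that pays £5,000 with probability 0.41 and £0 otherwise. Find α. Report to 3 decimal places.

EU(lottery) = 0.41·5000^α + 0.59·0 = 0.41·5000^α.
Equating: 708^α = 0.41·5000^α, i.e. 0.1416^α = 0.41.
Take logs: α = ln 0.41 / ln(708/5000) ≈ 0.45612.

α ≈ 0.456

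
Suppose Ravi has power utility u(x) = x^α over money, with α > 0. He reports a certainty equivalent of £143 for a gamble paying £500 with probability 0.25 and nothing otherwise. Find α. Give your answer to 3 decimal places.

Since u(0) = 0, the lottery's EU is 0.25·500^α.
Setting u(143) equal to that: 143^α = 0.25·500^α ⇒ (143/500)^α = 0.25.
Take logs: α = ln 0.25 / ln(143/500) ≈ 1.10747.

α ≈ 1.107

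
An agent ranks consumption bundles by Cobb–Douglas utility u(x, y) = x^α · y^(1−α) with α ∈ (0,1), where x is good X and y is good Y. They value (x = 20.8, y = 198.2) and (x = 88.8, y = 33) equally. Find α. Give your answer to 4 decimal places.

The Cobb–Douglas utilities coincide, so 20.8^α·198.2^(1−α) = 88.8^α·33^(1−α).
Taking logs: α·ln 20.8 + (1−α)·ln 198.2 = α·ln 88.8 + (1−α)·ln 33, i.e. α·-1.4514337 = (1−α)·-1.7927691.
So α/(1−α) = (-1.7927691)/(-1.4514337) = 1.2351712, and α = 1.2351712/2.2351712 ≈ 0.5526.

α ≈ 0.5526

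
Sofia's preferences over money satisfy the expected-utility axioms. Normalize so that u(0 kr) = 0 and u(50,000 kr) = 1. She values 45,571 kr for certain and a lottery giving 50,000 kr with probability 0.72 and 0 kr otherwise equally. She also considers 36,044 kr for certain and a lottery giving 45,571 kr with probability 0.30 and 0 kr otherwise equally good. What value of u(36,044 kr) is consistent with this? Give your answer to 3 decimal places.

0.216

From the first indifference, u(45,571 kr) = 0.72·u(50,000 kr) + 0.28·u(0 kr) = 0.72·1 + 0.28·0 = 0.72.
The second indifference gives u(36,044 kr) = 0.30·u(45,571 kr) + 0.70·u(0 kr) = 0.30·0.72 + 0.70·0.00 = 0.2160.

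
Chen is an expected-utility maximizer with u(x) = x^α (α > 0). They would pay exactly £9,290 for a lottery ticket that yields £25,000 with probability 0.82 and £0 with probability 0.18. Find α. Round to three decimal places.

α ≈ 0.200

The lottery's expected utility is 0.82·u(25000) + 0.18·u(0) = 0.82·25000^α (since u(0) = 0 for α > 0).
Equating: 9290^α = 0.82·25000^α, i.e. 0.3716^α = 0.82.
α = ln(0.82) / ln(9290/25000) = -0.198451/-0.989937 ≈ 0.200.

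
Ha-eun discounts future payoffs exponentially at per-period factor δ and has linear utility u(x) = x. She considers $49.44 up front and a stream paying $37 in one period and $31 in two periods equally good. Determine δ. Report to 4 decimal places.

The stream is worth 37δ + 31δ² today, so 37δ + 31δ² = 49.44.
So 31δ² + 37δ − 49.44 = 0.
δ = (−37 + √(37² + 4·31·49.44)) / (2·31) = (−37 + √7499.56) / 62 ≈ 0.8000.

δ ≈ 0.8000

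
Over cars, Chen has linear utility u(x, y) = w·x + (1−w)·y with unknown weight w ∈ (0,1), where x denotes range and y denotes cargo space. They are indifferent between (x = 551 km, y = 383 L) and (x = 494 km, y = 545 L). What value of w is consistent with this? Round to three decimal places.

w = 0.740

Equating utilities: w·551 + (1−w)·383 = w·494 + (1−w)·545.
Rearranging, 57·w − 162·(1−w) = 0.
Hence w = 162/(57+162) = 162/219 = 0.740.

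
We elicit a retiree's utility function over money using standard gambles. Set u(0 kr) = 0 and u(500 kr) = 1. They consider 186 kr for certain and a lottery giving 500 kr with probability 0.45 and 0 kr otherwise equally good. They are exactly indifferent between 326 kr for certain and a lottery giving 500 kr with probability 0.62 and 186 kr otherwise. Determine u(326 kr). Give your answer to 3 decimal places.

The first gamble pins u(186 kr): it must equal 0.45·1 + 0.55·0 = 0.45.
Then u(326 kr) = 0.62·u(500 kr) + 0.38·u(186 kr) = 0.62·1.00 + 0.38·0.45 = 0.7910.

0.791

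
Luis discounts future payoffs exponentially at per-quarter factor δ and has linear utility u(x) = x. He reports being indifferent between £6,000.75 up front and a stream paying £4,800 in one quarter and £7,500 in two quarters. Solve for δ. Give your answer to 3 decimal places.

Equating present values: 6000.75 = 4800δ + 7500δ².
So 7500δ² + 4800δ − 6000.75 = 0.
By the quadratic formula (taking the positive root), δ = (−4800 + √203062500.00) / 15000 ≈ 0.630.

δ ≈ 0.630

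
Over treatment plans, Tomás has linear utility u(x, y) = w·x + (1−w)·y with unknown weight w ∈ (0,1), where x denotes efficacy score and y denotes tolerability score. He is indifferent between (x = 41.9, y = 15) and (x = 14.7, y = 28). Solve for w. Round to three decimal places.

Equating utilities: w·41.9 + (1−w)·15 = w·14.7 + (1−w)·28.
Rearranging, 27.2·w − 13·(1−w) = 0.
Hence w = 13/(27.2+13) = 13/40.2 = 0.323.

w = 0.323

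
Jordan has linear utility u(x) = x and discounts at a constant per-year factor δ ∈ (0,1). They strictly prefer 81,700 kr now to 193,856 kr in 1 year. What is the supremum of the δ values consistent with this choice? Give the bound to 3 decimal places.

Comparing present values: 81700 > δ·193856.
So δ < 81700/193856 = 0.42145.

δ < 0.421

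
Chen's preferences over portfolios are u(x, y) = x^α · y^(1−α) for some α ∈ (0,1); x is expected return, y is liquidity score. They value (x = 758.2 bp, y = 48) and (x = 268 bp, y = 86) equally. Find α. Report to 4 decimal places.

α ≈ 0.3593

Indifference: 758.2^α · 48^(1−α) = 268^α · 86^(1−α).
(758.2/268)^α = (86/48)^(1−α); take logs: α·ln(758.2/268) = (1−α)·ln(86/48), i.e. α·1.0399602 = (1−α)·0.5831463.
With A = 1.0399602 and B = 0.5831463: α·A = (1−α)·B, so α = B/(A+B) = 0.5831463/1.6231065 ≈ 0.3593.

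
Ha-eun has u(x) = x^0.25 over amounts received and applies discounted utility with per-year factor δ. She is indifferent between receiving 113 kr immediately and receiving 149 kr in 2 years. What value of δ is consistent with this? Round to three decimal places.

δ ≈ 0.966

Equating discounted utilities: u(113) = δ^2·u(149) ⇒ δ^2 = u(113)/u(149).
Since u(x) = x^0.25, δ^2 = (113/149)^0.25 = 0.75839^0.25 = 0.93320.
Hence δ = (0.93320)^(1/2) = 0.96602.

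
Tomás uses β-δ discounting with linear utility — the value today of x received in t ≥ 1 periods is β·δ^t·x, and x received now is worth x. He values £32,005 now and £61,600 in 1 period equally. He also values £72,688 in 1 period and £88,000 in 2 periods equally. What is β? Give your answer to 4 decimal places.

β ≈ 0.6290

Both payoffs in the second observation are in the future, so β drops out: δ^1·72688 = δ^2·88000 ⇒ δ = 72688/88000 = 0.82600.
Substituting δ into 32005 = β·δ·61600: β = 32005/(50881.600) ≈ 0.6290.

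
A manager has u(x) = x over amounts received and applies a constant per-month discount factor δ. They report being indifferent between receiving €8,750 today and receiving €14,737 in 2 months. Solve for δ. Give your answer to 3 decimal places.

Equating discounted utilities: u(8750) = δ^2·u(14737) ⇒ δ^2 = u(8750)/u(14737).
With u(x) = x: δ^2 = 8750/14737 = 0.59374.
Hence δ = (0.59374)^(1/2) = 0.77055.

δ ≈ 0.771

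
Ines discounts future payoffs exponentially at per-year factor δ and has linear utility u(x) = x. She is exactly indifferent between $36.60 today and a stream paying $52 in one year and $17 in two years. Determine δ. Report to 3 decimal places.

δ ≈ 0.590

The stream is worth 52δ + 17δ² today, so 52δ + 17δ² = 36.60.
Rearranged: 17δ² + 52δ − 36.60 = 0.
δ = (−52 + √(52² + 4·17·36.60)) / (2·17) = (−52 + √5192.80) / 34 ≈ 0.590.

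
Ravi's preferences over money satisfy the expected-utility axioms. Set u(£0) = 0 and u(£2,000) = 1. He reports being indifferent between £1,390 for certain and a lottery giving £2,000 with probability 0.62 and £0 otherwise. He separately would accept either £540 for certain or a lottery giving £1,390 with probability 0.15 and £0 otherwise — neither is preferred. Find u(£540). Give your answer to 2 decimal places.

0.09

From the first indifference, u(£1,390) = 0.62·u(£2,000) + 0.38·u(£0) = 0.62·1 + 0.38·0 = 0.62.
Chaining: u(£540) = 0.15·0.62 + 0.85·0.00 = 0.0930.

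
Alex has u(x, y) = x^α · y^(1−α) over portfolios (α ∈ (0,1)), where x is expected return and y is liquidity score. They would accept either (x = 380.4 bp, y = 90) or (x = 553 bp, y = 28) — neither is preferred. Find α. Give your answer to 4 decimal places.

Set the two utilities equal: 380.4^α·90^(1−α) = 553^α·28^(1−α).
(380.4/553)^α = (28/90)^(1−α); take logs: α·ln(380.4/553) = (1−α)·ln(28/90), i.e. α·-0.3741347 = (1−α)·-1.1676052.
With A = -0.3741347 and B = -1.1676052: α·A = (1−α)·B, so α = B/(A+B) = -1.1676052/-1.5417399 ≈ 0.7573.

α ≈ 0.7573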